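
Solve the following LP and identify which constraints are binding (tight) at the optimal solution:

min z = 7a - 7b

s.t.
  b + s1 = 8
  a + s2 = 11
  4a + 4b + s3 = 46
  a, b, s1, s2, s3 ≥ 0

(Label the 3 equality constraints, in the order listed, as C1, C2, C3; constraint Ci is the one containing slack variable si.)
Optimal: a = 0, b = 8
Slack at optimum:
  C1: slack = 0 (binding)
  C2: slack = 11
  C3: slack = 14
  a ≥ 0: a = 0 (binding)
  b ≥ 0: b = 8
Binding constraints: C1, a ≥ 0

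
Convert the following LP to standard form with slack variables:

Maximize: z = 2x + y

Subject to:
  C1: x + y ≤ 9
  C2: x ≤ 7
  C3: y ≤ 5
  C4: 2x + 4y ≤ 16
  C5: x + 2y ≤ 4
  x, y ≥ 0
max z = 2x + y

s.t.
  x + y + s1 = 9
  x + s2 = 7
  y + s3 = 5
  2x + 4y + s4 = 16
  x + 2y + s5 = 4
  x, y, s1, s2, s3, s4, s5 ≥ 0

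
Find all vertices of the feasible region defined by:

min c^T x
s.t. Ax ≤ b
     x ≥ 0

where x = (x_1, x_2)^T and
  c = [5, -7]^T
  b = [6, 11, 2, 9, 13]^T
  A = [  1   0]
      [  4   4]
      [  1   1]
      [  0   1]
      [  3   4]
Each vertex is the intersection of two constraint boundaries that also satisfies all remaining constraints:
  x_1 = 0 and x_2 = 0 → (0, 0)
  x_1 + x_2 = 2 and x_2 = 0 → (2, 0)
  x_1 + x_2 = 2 and x_1 = 0 → (0, 2)

Vertices: (0, 0), (2, 0), (0, 2)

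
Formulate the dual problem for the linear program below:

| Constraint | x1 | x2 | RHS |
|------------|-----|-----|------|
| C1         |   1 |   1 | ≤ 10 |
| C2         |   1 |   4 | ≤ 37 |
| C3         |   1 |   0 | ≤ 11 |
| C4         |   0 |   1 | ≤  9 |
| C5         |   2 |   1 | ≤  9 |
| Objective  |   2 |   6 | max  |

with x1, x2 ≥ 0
Minimize: z = 10y1 + 37y2 + 11y3 + 9y4 + 9y5

Subject to:
  C1: -y1 - y2 - y3 - 2y5 ≤ -2
  C2: -y1 - 4y2 - y4 - y5 ≤ -6
  y1, y2, y3, y4, y5 ≥ 0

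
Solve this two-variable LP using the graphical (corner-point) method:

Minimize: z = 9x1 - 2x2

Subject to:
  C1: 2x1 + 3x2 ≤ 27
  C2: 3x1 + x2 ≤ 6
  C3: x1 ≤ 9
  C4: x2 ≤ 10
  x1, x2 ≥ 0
x1 = 0, x2 = 6, z = -12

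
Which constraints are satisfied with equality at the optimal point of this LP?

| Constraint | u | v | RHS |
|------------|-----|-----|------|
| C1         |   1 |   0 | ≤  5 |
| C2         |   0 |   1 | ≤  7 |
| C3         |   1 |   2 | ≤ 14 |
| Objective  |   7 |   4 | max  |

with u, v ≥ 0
Optimal: u = 5, v = 4.5
Slack at optimum:
  C1: slack = 0 (binding)
  C2: slack = 2.5
  C3: slack = 0 (binding)
  u ≥ 0: u = 5
  v ≥ 0: v = 4.5
Binding constraints: C1, C3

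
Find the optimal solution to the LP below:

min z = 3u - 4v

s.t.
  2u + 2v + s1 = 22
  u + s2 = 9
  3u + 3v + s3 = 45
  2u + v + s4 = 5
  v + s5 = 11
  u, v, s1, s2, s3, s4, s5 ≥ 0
Each vertex is the intersection of two constraint boundaries that also satisfies all remaining constraints:
  u = 0 and v = 0 → (0, 0)
  2u + v = 5 and v = 0 → (2.5, 0)
  2u + v = 5 and u = 0 → (0, 5)

Evaluating z = 3u - 4v at each vertex:
  (0, 0): z = 0
  (2.5, 0): z = 7.5
  (0, 5): z = -20

The minimum is at (0, 5) with z = -20.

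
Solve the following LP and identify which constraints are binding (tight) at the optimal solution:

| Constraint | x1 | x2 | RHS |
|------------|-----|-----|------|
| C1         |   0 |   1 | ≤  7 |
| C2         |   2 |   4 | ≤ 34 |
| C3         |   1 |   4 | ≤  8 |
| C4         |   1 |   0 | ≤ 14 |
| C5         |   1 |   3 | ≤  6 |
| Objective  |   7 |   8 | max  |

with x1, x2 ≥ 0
Optimal: x1 = 6, x2 = 0
Binding: C5, x2 ≥ 0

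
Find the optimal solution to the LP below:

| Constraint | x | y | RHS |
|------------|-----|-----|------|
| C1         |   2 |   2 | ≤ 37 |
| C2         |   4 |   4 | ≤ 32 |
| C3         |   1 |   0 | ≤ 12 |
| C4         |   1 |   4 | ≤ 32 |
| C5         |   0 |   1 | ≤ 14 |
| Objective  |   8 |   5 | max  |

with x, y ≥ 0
Each vertex is the intersection of two constraint boundaries that also satisfies all remaining constraints:
  x = 0 and y = 0 → (0, 0)
  4x + 4y = 32 and y = 0 → (8, 0)
  4x + 4y = 32 and x + 4y = 32 → (0, 8)

Evaluating z = 8x + 5y at each vertex:
  (0, 0): z = 0
  (8, 0): z = 64
  (0, 8): z = 40

The maximum is at (8, 0) with z = 64.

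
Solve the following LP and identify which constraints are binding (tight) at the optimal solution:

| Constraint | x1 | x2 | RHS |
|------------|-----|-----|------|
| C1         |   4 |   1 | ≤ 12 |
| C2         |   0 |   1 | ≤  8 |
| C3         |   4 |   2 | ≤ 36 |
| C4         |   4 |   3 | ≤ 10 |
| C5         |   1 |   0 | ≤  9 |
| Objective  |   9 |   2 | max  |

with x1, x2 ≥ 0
Optimal: x1 = 2.5, x2 = 0
Binding: C4, x2 ≥ 0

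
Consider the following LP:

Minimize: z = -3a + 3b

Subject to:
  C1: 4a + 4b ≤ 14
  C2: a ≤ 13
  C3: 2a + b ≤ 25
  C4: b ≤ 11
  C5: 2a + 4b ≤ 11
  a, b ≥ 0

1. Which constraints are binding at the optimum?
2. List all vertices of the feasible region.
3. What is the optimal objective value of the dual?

1. C1, b ≥ 0
2. (0, 0), (3.5, 0), (1.5, 2), (0, 2.75)
3. -10.5 (by strong duality, equal to the primal optimum)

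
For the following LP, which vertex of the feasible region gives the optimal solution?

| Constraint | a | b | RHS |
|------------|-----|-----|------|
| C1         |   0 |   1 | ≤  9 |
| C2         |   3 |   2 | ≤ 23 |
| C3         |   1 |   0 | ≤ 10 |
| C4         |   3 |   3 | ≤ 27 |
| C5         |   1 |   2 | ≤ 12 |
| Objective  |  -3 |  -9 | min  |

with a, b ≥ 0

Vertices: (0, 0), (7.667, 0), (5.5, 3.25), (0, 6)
Evaluating z = -3a - 9b at each vertex:
  (0, 0): z = 0
  (7.667, 0): z = -23
  (5.5, 3.25): z = -45.75
  (0, 6): z = -54

The smallest value is z = -54, attained at (0, 6).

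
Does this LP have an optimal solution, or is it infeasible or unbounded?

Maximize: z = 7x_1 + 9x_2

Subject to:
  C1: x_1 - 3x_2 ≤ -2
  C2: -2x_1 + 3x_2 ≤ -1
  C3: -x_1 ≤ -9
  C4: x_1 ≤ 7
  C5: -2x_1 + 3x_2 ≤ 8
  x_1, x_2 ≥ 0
C4 requires x_1 ≤ 7, while C3 (-x_1 ≤ -9) is equivalent to x_1 ≥ 9. Together they would need 9 ≤ x_1 ≤ 7, which is impossible since 9 > 7. No point satisfies all constraints.

Infeasible — the constraint set is empty.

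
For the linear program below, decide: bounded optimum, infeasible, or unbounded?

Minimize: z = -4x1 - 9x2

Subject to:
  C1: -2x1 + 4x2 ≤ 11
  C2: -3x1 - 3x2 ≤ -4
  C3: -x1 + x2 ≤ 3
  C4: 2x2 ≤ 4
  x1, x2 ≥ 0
Feasible point: (0, 2) satisfies every constraint, so the LP is feasible.
Direction d = (1, 0): for each constraint row a, a·d ≤ 0 —
  (-2)(1) + (4)(0) = -2 ≤ 0
  (-3)(1) + (-3)(0) = -3 ≤ 0
  (-1)(1) + (1)(0) = -1 ≤ 0
  (0)(1) + (2)(0) = 0 ≤ 0
and d ≥ 0, so (0, 2) + t·d stays feasible for every t ≥ 0. Along this ray z = -4x1 - 9x2 changes by -4 per unit t, so z → −∞.

Unbounded — the objective can decrease without bound over the feasible region.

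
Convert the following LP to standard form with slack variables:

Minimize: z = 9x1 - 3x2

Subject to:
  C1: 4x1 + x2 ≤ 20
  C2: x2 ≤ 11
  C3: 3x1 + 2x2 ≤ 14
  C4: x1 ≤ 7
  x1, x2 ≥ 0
min z = 9x1 - 3x2

s.t.
  4x1 + x2 + s1 = 20
  x2 + s2 = 11
  3x1 + 2x2 + s3 = 14
  x1 + s4 = 7
  x1, x2, s1, s2, s3, s4 ≥ 0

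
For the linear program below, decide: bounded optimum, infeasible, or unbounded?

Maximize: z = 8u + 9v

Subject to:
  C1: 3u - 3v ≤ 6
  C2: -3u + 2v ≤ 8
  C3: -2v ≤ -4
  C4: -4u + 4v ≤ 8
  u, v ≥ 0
Feasible point: (0, 2) satisfies every constraint, so the LP is feasible.
Direction d = (1, 1): for each constraint row a, a·d ≤ 0 —
  (3)(1) + (-3)(1) = 0 ≤ 0
  (-3)(1) + (2)(1) = -1 ≤ 0
  (0)(1) + (-2)(1) = -2 ≤ 0
  (-4)(1) + (4)(1) = 0 ≤ 0
and d ≥ 0, so (0, 2) + t·d stays feasible for every t ≥ 0. Along this ray z = 8u + 9v changes by 17 per unit t, so z → +∞.

The LP is unbounded; z can be made arbitrarily large.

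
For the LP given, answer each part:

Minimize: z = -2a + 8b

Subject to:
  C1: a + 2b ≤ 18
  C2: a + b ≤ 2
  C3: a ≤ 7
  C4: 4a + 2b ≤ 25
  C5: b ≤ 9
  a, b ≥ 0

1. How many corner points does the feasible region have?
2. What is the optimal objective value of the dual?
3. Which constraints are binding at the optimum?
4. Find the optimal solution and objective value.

1. 3
2. -4 (by strong duality, equal to the primal optimum)
3. C2, b ≥ 0
4. a = 2, b = 0, z = -4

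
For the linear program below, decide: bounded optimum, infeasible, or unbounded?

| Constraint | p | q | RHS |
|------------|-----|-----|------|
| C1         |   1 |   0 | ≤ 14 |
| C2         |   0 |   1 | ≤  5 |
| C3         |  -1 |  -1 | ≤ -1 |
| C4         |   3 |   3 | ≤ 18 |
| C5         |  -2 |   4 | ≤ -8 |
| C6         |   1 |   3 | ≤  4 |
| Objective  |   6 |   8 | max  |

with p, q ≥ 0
The point (4, 0) satisfies every constraint, so the LP is feasible; the constraints give p ≤ 14 and q ≤ 5, which with p, q ≥ 0 keep the feasible region inside a bounded box. A feasible, bounded LP attains a finite optimum at a vertex.

Evaluating z = 6p + 8q at each vertex:
  (4, 0): z = 24

Feasible with finite optimum z* = 24 at (4, 0).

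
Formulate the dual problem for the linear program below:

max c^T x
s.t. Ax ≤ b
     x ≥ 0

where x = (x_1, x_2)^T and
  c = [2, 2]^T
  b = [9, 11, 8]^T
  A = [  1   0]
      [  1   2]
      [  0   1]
Minimize: z = 9y1 + 11y2 + 8y3

Subject to:
  C1: -y1 - y2 ≤ -2
  C2: -2y2 - y3 ≤ -2
  y1, y2, y3 ≥ 0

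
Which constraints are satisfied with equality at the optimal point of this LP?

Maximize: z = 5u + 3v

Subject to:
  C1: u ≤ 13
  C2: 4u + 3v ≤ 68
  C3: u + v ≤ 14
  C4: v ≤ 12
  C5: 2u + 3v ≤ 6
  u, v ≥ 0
Optimal: u = 3, v = 0
Binding: C5, v ≥ 0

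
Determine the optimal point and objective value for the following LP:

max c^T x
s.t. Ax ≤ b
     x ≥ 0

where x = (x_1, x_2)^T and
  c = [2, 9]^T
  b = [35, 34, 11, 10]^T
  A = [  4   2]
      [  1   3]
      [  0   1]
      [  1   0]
x_1 = 1, x_2 = 11, z = 101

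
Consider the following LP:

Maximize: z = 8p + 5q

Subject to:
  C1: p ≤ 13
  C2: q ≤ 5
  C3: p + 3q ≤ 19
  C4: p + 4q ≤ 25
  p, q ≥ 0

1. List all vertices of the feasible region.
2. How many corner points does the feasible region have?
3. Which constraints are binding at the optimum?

1. (0, 0), (13, 0), (13, 2), (4, 5), (0, 5)
2. 5
3. C1, C3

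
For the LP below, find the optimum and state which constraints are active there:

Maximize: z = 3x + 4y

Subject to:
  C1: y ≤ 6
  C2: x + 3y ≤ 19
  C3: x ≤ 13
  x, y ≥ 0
Optimal: x = 13, y = 2
Slack at optimum:
  C1: slack = 4
  C2: slack = 0 (binding)
  C3: slack = 0 (binding)
  x ≥ 0: x = 13
  y ≥ 0: y = 2
Binding constraints: C2, C3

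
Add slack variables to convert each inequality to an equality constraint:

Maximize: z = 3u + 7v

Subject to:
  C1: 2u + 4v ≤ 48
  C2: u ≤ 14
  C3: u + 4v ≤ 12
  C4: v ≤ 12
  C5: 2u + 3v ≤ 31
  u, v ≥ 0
max z = 3u + 7v

s.t.
  2u + 4v + s1 = 48
  u + s2 = 14
  u + 4v + s3 = 12
  v + s4 = 12
  2u + 3v + s5 = 31
  u, v, s1, s2, s3, s4, s5 ≥ 0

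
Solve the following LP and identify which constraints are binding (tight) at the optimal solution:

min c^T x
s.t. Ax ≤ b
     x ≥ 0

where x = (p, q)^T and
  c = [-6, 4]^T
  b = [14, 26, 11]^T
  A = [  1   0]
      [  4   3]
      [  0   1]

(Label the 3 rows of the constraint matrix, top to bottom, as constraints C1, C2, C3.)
Optimal: p = 6.5, q = 0
Binding: C2, q ≥ 0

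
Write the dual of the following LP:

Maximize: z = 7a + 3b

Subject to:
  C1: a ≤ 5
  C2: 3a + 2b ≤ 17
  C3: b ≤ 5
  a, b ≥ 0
Minimize: z = 5y1 + 17y2 + 5y3

Subject to:
  C1: -y1 - 3y2 ≤ -7
  C2: -2y2 - y3 ≤ -3
  y1, y2, y3 ≥ 0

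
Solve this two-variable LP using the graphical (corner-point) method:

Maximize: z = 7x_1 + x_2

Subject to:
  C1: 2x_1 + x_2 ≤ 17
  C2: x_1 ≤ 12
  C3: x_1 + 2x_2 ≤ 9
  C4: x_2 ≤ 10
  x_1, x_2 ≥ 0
Each vertex is the intersection of two constraint boundaries that also satisfies all remaining constraints:
  x_1 = 0 and x_2 = 0 → (0, 0)
  2x_1 + x_2 = 17 and x_2 = 0 → (8.5, 0)
  2x_1 + x_2 = 17 and x_1 + 2x_2 = 9 → (8.333, 0.3333)
  x_1 + 2x_2 = 9 and x_1 = 0 → (0, 4.5)

Evaluating z = 7x_1 + x_2 at each vertex:
  (0, 0): z = 0
  (8.5, 0): z = 59.5
  (8.333, 0.3333): z = 58.67
  (0, 4.5): z = 4.5

The maximum is at (8.5, 0) with z = 59.5.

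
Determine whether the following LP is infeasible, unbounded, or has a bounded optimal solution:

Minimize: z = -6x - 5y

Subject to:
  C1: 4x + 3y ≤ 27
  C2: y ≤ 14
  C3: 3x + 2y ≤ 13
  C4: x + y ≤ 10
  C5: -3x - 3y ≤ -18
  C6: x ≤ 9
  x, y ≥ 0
The point (0, 6.5) satisfies every constraint, so the LP is feasible; the constraints give x ≤ 9 and y ≤ 14, which with x, y ≥ 0 keep the feasible region inside a bounded box. A feasible, bounded LP attains a finite optimum at a vertex.

Bounded optimum: z* = -32.5 at (0, 6.5).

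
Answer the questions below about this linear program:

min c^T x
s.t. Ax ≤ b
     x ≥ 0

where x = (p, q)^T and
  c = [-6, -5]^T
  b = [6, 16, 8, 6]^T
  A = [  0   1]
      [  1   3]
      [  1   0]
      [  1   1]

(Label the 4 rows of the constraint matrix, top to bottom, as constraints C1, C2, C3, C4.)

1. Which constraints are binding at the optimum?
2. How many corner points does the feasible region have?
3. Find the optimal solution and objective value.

1. C4, q ≥ 0
2. 4
3. p = 6, q = 0, z = -36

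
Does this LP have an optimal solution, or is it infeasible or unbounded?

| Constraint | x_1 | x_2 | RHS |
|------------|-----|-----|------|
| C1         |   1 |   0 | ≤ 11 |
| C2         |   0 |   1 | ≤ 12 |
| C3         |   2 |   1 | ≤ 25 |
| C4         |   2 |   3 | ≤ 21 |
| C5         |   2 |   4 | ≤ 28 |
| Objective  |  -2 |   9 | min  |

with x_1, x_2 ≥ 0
The point (10.5, 0) satisfies every constraint, so the LP is feasible; the constraints give x_1 ≤ 11 and x_2 ≤ 12, which with x_1, x_2 ≥ 0 keep the feasible region inside a bounded box. A feasible, bounded LP attains a finite optimum at a vertex.

Bounded optimum: z* = -21 at (10.5, 0).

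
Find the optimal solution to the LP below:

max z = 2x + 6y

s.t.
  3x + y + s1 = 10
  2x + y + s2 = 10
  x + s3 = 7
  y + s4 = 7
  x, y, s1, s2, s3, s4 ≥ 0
Each vertex is the intersection of two constraint boundaries that also satisfies all remaining constraints:
  x = 0 and y = 0 → (0, 0)
  3x + y = 10 and y = 0 → (3.333, 0)
  3x + y = 10 and y = 7 → (1, 7)
  y = 7 and x = 0 → (0, 7)

Evaluating z = 2x + 6y at each vertex:
  (0, 0): z = 0
  (3.333, 0): z = 6.667
  (1, 7): z = 44
  (0, 7): z = 42

The maximum is at (1, 7) with z = 44.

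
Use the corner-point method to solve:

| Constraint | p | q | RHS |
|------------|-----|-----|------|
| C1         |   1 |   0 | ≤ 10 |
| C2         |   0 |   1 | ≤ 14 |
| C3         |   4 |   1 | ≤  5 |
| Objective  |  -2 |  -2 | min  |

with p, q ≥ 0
Each vertex is the intersection of two constraint boundaries that also satisfies all remaining constraints:
  p = 0 and q = 0 → (0, 0)
  4p + q = 5 and q = 0 → (1.25, 0)
  4p + q = 5 and p = 0 → (0, 5)

Evaluating z = -2p - 2q at each vertex:
  (0, 0): z = 0
  (1.25, 0): z = -2.5
  (0, 5): z = -10

The minimum is at (0, 5) with z = -10.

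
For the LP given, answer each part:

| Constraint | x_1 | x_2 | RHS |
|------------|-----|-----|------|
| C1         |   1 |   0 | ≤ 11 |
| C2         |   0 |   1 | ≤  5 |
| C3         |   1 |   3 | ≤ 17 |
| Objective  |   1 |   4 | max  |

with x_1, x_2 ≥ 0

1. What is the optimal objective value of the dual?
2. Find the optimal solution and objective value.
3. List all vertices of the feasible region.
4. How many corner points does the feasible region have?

1. 22 (by strong duality, equal to the primal optimum)
2. x_1 = 2, x_2 = 5, z = 22
3. (0, 0), (11, 0), (11, 2), (2, 5), (0, 5)
4. 5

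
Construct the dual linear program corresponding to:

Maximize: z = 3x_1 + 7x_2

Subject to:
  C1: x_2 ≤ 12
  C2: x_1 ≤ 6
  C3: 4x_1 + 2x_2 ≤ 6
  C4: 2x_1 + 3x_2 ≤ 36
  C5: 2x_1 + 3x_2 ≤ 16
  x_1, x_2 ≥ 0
Minimize: z = 12y1 + 6y2 + 6y3 + 36y4 + 16y5

Subject to:
  C1: -y2 - 4y3 - 2y4 - 2y5 ≤ -3
  C2: -y1 - 2y3 - 3y4 - 3y5 ≤ -7
  y1, y2, y3, y4, y5 ≥ 0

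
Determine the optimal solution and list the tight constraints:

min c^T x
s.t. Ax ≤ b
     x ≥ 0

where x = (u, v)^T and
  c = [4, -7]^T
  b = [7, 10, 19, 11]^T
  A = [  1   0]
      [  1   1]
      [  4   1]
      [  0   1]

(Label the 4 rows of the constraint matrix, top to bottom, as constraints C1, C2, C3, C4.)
Optimal: u = 0, v = 10
Slack at optimum:
  C1: slack = 7
  C2: slack = 0 (binding)
  C3: slack = 9
  C4: slack = 1
  u ≥ 0: u = 0 (binding)
  v ≥ 0: v = 10
Binding constraints: C2, u ≥ 0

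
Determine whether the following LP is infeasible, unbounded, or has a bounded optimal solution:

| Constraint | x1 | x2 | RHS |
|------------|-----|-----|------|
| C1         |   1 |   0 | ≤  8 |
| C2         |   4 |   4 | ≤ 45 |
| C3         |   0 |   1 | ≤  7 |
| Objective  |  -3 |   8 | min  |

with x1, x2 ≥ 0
The point (8, 0) satisfies every constraint, so the LP is feasible; the constraints give x1 ≤ 8 and x2 ≤ 7, which with x1, x2 ≥ 0 keep the feasible region inside a bounded box. A feasible, bounded LP attains a finite optimum at a vertex.

Evaluating z = -3x1 + 8x2 at each vertex:
  (0, 0): z = 0
  (8, 0): z = -24
  (8, 3.25): z = 2
  (4.25, 7): z = 43.25
  (0, 7): z = 56

Feasible with finite optimum z* = -24 at (8, 0).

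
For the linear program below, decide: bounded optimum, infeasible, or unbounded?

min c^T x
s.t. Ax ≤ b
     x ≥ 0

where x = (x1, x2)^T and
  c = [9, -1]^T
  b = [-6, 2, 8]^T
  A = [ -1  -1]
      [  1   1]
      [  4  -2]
One constraint requires x1 + x2 ≤ 2, while the constraint -x1 - x2 ≤ -6 is equivalent to x1 + x2 ≥ 6. Together they would need 6 ≤ x1 + x2 ≤ 2, which is impossible since 6 > 2. No point satisfies all constraints.

Infeasible: no point satisfies all constraints simultaneously.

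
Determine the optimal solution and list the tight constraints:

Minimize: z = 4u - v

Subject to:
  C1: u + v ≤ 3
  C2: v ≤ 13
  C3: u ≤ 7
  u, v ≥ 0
Optimal: u = 0, v = 3
Slack at optimum:
  C1: slack = 0 (binding)
  C2: slack = 10
  C3: slack = 7
  u ≥ 0: u = 0 (binding)
  v ≥ 0: v = 3
Binding constraints: C1, u ≥ 0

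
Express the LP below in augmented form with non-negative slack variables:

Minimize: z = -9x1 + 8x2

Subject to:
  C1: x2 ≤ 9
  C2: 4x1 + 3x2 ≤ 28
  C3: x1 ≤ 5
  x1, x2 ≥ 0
min z = -9x1 + 8x2

s.t.
  x2 + s1 = 9
  4x1 + 3x2 + s2 = 28
  x1 + s3 = 5
  x1, x2, s1, s2, s3 ≥ 0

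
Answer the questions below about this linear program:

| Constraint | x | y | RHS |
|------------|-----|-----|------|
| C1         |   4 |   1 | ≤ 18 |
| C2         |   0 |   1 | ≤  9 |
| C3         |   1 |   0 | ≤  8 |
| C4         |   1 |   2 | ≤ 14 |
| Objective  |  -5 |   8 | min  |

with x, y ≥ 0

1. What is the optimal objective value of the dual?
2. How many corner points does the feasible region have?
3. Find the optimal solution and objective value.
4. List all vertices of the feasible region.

1. -22.5 (by strong duality, equal to the primal optimum)
2. 4
3. x = 4.5, y = 0, z = -22.5
4. (0, 0), (4.5, 0), (3.143, 5.429), (0, 7)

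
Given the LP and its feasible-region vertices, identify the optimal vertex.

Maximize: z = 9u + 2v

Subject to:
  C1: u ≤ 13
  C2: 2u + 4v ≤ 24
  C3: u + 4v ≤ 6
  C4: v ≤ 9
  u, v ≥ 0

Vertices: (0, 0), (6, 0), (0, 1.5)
Evaluating z = 9u + 2v at each vertex:
  (0, 0): z = 0
  (6, 0): z = 54
  (0, 1.5): z = 3

The largest value is z = 54, attained at (6, 0).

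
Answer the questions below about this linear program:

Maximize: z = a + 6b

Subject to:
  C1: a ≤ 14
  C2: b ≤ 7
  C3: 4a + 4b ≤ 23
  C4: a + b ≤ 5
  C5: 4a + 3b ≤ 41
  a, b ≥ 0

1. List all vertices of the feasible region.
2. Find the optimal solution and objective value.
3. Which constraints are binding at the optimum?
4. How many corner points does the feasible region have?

1. (0, 0), (5, 0), (0, 5)
2. a = 0, b = 5, z = 30
3. C4, a ≥ 0
4. 3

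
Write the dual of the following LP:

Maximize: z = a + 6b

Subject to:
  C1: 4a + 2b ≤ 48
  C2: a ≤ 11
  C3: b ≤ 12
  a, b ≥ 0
Minimize: z = 48y1 + 11y2 + 12y3

Subject to:
  C1: -4y1 - y2 ≤ -1
  C2: -2y1 - y3 ≤ -6
  y1, y2, y3 ≥ 0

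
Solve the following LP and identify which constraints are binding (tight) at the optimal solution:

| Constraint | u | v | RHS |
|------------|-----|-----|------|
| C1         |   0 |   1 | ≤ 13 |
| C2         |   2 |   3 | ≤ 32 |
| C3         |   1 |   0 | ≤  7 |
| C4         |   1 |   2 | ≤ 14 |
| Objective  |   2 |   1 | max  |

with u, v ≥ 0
Optimal: u = 7, v = 3.5
Slack at optimum:
  C1: slack = 9.5
  C2: slack = 7.5
  C3: slack = 0 (binding)
  C4: slack = 0 (binding)
  u ≥ 0: u = 7
  v ≥ 0: v = 3.5
Binding constraints: C3, C4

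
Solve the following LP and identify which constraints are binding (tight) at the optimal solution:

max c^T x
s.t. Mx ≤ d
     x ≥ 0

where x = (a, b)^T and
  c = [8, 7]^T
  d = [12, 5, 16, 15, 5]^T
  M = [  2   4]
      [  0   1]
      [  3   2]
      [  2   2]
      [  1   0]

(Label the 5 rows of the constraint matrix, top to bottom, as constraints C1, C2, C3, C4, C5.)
Optimal: a = 5, b = 0.5
Slack at optimum:
  C1: slack = 0 (binding)
  C2: slack = 4.5
  C3: slack = 0 (binding)
  C4: slack = 4
  C5: slack = 0 (binding)
  a ≥ 0: a = 5
  b ≥ 0: b = 0.5
Binding constraints: C1, C3, C5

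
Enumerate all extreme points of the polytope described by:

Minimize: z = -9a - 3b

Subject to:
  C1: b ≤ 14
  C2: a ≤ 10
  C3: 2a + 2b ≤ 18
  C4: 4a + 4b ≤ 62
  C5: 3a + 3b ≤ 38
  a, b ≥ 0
Each vertex is the intersection of two constraint boundaries that also satisfies all remaining constraints:
  a = 0 and b = 0 → (0, 0)
  2a + 2b = 18 and b = 0 → (9, 0)
  2a + 2b = 18 and a = 0 → (0, 9)

Vertices: (0, 0), (9, 0), (0, 9)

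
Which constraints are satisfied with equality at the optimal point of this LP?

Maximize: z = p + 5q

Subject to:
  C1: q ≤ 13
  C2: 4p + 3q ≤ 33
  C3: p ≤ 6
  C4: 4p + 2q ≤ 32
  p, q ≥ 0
Optimal: p = 0, q = 11
Binding: C2, p ≥ 0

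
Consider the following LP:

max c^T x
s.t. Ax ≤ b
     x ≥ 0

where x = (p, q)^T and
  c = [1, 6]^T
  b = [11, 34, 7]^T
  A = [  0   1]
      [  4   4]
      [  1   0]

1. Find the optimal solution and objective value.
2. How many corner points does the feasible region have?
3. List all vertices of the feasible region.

1. p = 0, q = 8.5, z = 51
2. 4
3. (0, 0), (7, 0), (7, 1.5), (0, 8.5)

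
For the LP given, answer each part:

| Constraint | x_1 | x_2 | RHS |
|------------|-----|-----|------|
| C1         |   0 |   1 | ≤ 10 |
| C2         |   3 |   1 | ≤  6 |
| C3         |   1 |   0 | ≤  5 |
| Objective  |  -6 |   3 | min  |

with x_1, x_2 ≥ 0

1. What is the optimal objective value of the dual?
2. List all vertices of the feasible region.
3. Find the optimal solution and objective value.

1. -12 (by strong duality, equal to the primal optimum)
2. (0, 0), (2, 0), (0, 6)
3. x_1 = 2, x_2 = 0, z = -12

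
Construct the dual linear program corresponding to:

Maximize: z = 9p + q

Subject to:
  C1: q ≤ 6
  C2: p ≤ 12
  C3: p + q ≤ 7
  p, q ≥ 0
Minimize: z = 6y1 + 12y2 + 7y3

Subject to:
  C1: -y2 - y3 ≤ -9
  C2: -y1 - y3 ≤ -1
  y1, y2, y3 ≥ 0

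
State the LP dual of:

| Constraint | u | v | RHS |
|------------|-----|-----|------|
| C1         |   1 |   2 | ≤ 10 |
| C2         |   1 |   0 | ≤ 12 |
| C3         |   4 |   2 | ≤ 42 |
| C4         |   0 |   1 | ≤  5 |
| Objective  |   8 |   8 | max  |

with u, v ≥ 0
Minimize: z = 10y1 + 12y2 + 42y3 + 5y4

Subject to:
  C1: -y1 - y2 - 4y3 ≤ -8
  C2: -2y1 - 2y3 - y4 ≤ -8
  y1, y2, y3, y4 ≥ 0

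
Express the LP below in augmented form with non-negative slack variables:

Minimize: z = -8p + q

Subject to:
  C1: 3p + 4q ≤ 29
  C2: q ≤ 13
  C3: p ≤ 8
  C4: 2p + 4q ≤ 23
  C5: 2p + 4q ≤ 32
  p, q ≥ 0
min z = -8p + q

s.t.
  3p + 4q + s1 = 29
  q + s2 = 13
  p + s3 = 8
  2p + 4q + s4 = 23
  2p + 4q + s5 = 32
  p, q, s1, s2, s3, s4, s5 ≥ 0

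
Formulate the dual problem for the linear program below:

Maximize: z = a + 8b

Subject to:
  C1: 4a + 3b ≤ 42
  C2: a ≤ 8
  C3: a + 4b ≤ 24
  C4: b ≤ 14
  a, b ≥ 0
Minimize: z = 42y1 + 8y2 + 24y3 + 14y4

Subject to:
  C1: -4y1 - y2 - y3 ≤ -1
  C2: -3y1 - 4y3 - y4 ≤ -8
  y1, y2, y3, y4 ≥ 0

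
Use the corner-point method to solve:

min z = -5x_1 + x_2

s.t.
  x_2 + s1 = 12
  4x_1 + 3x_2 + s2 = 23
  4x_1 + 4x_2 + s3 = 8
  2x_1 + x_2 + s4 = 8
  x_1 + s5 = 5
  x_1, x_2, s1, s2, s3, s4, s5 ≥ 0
Each vertex is the intersection of two constraint boundaries that also satisfies all remaining constraints:
  x_1 = 0 and x_2 = 0 → (0, 0)
  4x_1 + 4x_2 = 8 and x_2 = 0 → (2, 0)
  4x_1 + 4x_2 = 8 and x_1 = 0 → (0, 2)

Evaluating z = -5x_1 + x_2 at each vertex:
  (0, 0): z = 0
  (2, 0): z = -10
  (0, 2): z = 2

The minimum is at (2, 0) with z = -10.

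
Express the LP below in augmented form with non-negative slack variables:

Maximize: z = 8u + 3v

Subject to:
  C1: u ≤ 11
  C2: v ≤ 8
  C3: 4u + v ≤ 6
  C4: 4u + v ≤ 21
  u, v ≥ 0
max z = 8u + 3v

s.t.
  u + s1 = 11
  v + s2 = 8
  4u + v + s3 = 6
  4u + v + s4 = 21
  u, v, s1, s2, s3, s4 ≥ 0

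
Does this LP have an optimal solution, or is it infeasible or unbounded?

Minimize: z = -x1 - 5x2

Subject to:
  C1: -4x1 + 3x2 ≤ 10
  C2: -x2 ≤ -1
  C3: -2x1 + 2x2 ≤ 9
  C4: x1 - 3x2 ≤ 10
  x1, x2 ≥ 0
Feasible point: (0, 1) satisfies every constraint, so the LP is feasible.
Direction d = (1, 1): for each constraint row a, a·d ≤ 0 —
  (-4)(1) + (3)(1) = -1 ≤ 0
  (0)(1) + (-1)(1) = -1 ≤ 0
  (-2)(1) + (2)(1) = 0 ≤ 0
  (1)(1) + (-3)(1) = -2 ≤ 0
and d ≥ 0, so (0, 1) + t·d stays feasible for every t ≥ 0. Along this ray z = -x1 - 5x2 changes by -6 per unit t, so z → −∞.

The LP is unbounded; z can be made arbitrarily small.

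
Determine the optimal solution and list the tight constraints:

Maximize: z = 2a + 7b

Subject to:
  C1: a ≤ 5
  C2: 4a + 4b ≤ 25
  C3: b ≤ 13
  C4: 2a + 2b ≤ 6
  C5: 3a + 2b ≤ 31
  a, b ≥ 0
Optimal: a = 0, b = 3
Slack at optimum:
  C1: slack = 5
  C2: slack = 13
  C3: slack = 10
  C4: slack = 0 (binding)
  C5: slack = 25
  a ≥ 0: a = 0 (binding)
  b ≥ 0: b = 3
Binding constraints: C4, a ≥ 0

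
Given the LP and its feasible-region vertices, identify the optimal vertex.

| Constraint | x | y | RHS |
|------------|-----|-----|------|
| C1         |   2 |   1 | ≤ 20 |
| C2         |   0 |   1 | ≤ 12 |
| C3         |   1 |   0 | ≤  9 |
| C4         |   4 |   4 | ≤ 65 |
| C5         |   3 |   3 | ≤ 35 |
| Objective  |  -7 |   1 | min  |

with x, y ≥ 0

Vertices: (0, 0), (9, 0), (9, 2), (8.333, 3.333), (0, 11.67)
Evaluating z = -7x + y at each vertex:
  (0, 0): z = 0
  (9, 0): z = -63
  (9, 2): z = -61
  (8.333, 3.333): z = -55
  (0, 11.67): z = 11.67

The smallest value is z = -63, attained at (9, 0).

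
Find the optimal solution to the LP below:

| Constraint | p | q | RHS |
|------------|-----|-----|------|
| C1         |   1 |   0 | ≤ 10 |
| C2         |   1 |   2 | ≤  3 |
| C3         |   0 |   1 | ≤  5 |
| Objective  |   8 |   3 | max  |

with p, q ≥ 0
Each vertex is the intersection of two constraint boundaries that also satisfies all remaining constraints:
  p = 0 and q = 0 → (0, 0)
  p + 2q = 3 and q = 0 → (3, 0)
  p + 2q = 3 and p = 0 → (0, 1.5)

Evaluating z = 8p + 3q at each vertex:
  (0, 0): z = 0
  (3, 0): z = 24
  (0, 1.5): z = 4.5

The maximum is at (3, 0) with z = 24.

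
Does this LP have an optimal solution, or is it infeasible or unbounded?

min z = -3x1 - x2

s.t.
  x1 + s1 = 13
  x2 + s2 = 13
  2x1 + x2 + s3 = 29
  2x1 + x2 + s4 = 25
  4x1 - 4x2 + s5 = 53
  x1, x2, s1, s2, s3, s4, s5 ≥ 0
The point (12.5, 0) satisfies every constraint, so the LP is feasible; the constraints give x1 ≤ 13 and x2 ≤ 13, which with x1, x2 ≥ 0 keep the feasible region inside a bounded box. A feasible, bounded LP attains a finite optimum at a vertex.

Evaluating z = -3x1 - x2 at each vertex:
  (0, 0): z = 0
  (12.5, 0): z = -37.5
  (6, 13): z = -31
  (0, 13): z = -13

Bounded optimum: z* = -37.5 at (12.5, 0).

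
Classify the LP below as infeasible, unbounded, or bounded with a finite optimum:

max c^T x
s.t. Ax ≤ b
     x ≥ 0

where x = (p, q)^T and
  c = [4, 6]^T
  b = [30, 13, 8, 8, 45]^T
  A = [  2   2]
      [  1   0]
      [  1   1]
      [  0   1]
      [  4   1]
The point (0, 8) satisfies every constraint, so the LP is feasible; the constraints give p ≤ 13 and q ≤ 8, which with p, q ≥ 0 keep the feasible region inside a bounded box. A feasible, bounded LP attains a finite optimum at a vertex.

Evaluating z = 4p + 6q at each vertex:
  (0, 0): z = 0
  (8, 0): z = 32
  (0, 8): z = 48

Bounded optimum: z* = 48 at (0, 8).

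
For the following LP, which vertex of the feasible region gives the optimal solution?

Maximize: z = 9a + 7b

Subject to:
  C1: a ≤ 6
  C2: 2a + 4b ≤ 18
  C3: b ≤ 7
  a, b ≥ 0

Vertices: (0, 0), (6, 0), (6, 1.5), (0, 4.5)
Evaluating z = 9a + 7b at each vertex:
  (0, 0): z = 0
  (6, 0): z = 54
  (6, 1.5): z = 64.5
  (0, 4.5): z = 31.5

The largest value is z = 64.5, attained at (6, 1.5).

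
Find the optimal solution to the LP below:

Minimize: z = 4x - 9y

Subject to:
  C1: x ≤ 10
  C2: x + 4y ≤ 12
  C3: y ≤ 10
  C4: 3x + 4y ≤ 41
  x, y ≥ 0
x = 0, y = 3, z = -27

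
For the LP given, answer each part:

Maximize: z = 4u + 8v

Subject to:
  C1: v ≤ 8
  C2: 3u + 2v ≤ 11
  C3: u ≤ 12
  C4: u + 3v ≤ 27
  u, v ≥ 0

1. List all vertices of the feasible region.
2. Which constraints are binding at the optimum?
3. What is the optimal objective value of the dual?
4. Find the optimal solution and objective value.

1. (0, 0), (3.667, 0), (0, 5.5)
2. C2, u ≥ 0
3. 44 (by strong duality, equal to the primal optimum)
4. u = 0, v = 5.5, z = 44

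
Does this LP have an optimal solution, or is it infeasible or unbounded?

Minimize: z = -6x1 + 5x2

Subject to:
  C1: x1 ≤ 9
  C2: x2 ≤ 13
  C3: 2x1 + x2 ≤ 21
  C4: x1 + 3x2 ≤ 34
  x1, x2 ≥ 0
The point (9, 0) satisfies every constraint, so the LP is feasible; the constraints give x1 ≤ 9 and x2 ≤ 13, which with x1, x2 ≥ 0 keep the feasible region inside a bounded box. A feasible, bounded LP attains a finite optimum at a vertex.

Evaluating z = -6x1 + 5x2 at each vertex:
  (0, 0): z = 0
  (9, 0): z = -54
  (9, 3): z = -39
  (5.8, 9.4): z = 12.2
  (0, 11.33): z = 56.67

Feasible with finite optimum z* = -54 at (9, 0).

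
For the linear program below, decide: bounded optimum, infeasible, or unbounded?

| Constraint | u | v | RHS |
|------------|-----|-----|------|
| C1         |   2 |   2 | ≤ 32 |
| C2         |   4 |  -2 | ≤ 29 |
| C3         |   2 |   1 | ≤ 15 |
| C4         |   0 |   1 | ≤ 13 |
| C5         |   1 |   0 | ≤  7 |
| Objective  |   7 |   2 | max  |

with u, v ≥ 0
The point (7, 1) satisfies every constraint, so the LP is feasible; the constraints give u ≤ 7 and v ≤ 13, which with u, v ≥ 0 keep the feasible region inside a bounded box. A feasible, bounded LP attains a finite optimum at a vertex.

Evaluating z = 7u + 2v at each vertex:
  (0, 0): z = 0
  (7, 0): z = 49
  (7, 1): z = 51
  (1, 13): z = 33
  (0, 13): z = 26

The LP has an optimal solution: (7, 1) with z = 51.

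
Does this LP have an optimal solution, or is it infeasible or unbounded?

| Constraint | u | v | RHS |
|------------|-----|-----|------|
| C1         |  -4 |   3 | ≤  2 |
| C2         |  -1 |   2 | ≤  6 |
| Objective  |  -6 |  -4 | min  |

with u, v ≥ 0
Feasible point: (0, 0) satisfies every constraint, so the LP is feasible.
Direction d = (1, 0): for each constraint row a, a·d ≤ 0 —
  (-4)(1) + (3)(0) = -4 ≤ 0
  (-1)(1) + (2)(0) = -1 ≤ 0
and d ≥ 0, so (0, 0) + t·d stays feasible for every t ≥ 0. Along this ray z = -6u - 4v changes by -6 per unit t, so z → −∞.

The LP is unbounded; z can be made arbitrarily small.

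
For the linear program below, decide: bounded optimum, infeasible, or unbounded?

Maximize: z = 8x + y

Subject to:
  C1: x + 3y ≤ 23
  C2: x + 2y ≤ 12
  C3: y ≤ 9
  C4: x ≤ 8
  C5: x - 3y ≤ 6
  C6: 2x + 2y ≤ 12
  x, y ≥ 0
The point (6, 0) satisfies every constraint, so the LP is feasible; the constraints give x ≤ 8 and y ≤ 9, which with x, y ≥ 0 keep the feasible region inside a bounded box. A feasible, bounded LP attains a finite optimum at a vertex.

Evaluating z = 8x + y at each vertex:
  (0, 0): z = 0
  (6, 0): z = 48
  (0, 6): z = 6

Bounded optimum: z* = 48 at (6, 0).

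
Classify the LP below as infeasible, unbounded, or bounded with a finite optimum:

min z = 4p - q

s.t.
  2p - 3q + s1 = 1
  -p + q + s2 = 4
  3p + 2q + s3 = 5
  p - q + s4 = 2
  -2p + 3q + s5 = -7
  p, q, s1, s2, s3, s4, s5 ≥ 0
The row 2p - 3q + s1 = 1 with s1 ≥ 0 requires 2p - 3q ≤ 1, while the row -2p + 3q + s5 = -7 with s5 ≥ 0 is equivalent to 2p - 3q ≥ 7. Together they would need 7 ≤ 2p - 3q ≤ 1, which is impossible since 7 > 1. No point satisfies all constraints.

The feasible region is empty; the LP is infeasible.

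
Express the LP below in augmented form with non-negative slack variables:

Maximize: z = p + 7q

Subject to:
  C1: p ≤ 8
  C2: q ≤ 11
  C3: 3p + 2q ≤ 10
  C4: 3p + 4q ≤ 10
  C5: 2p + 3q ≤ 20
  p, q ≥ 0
max z = p + 7q

s.t.
  p + s1 = 8
  q + s2 = 11
  3p + 2q + s3 = 10
  3p + 4q + s4 = 10
  2p + 3q + s5 = 20
  p, q, s1, s2, s3, s4, s5 ≥ 0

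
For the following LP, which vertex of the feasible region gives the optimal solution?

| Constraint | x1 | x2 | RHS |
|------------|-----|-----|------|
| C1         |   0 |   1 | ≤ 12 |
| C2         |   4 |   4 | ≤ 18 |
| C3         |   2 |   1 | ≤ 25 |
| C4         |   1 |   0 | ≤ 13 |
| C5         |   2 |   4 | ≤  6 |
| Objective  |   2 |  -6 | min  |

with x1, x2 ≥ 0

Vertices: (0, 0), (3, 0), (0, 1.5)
(0, 1.5) with z = -9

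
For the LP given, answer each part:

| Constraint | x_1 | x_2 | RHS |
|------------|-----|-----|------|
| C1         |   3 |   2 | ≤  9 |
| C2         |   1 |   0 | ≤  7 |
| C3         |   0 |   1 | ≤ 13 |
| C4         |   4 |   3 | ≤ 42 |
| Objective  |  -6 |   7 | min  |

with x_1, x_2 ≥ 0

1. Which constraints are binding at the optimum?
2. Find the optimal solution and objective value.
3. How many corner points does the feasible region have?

1. C1, x_2 ≥ 0
2. x_1 = 3, x_2 = 0, z = -18
3. 3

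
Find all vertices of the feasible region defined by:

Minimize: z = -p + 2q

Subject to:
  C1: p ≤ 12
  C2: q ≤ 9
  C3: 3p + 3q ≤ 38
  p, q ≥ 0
Each vertex is the intersection of two constraint boundaries that also satisfies all remaining constraints:
  p = 0 and q = 0 → (0, 0)
  p = 12 and q = 0 → (12, 0)
  p = 12 and 3p + 3q = 38 → (12, 0.6667)
  q = 9 and 3p + 3q = 38 → (3.667, 9)
  q = 9 and p = 0 → (0, 9)

Vertices: (0, 0), (12, 0), (12, 0.6667), (3.667, 9), (0, 9)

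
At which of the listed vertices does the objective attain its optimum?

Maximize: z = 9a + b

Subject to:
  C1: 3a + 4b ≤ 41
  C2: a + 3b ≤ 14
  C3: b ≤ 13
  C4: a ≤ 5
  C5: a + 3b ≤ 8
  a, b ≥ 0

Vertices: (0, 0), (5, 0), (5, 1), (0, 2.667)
(5, 1) with z = 46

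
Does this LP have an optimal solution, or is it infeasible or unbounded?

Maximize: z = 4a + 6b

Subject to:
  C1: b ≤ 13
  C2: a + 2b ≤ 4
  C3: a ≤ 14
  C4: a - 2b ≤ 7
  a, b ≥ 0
The point (4, 0) satisfies every constraint, so the LP is feasible; the constraints give a ≤ 14 and b ≤ 13, which with a, b ≥ 0 keep the feasible region inside a bounded box. A feasible, bounded LP attains a finite optimum at a vertex.

The LP has an optimal solution: (4, 0) with z = 16.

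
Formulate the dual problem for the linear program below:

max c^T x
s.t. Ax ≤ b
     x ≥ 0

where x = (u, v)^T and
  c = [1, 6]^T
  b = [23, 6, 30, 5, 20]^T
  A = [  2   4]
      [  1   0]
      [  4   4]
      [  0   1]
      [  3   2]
Minimize: z = 23y1 + 6y2 + 30y3 + 5y4 + 20y5

Subject to:
  C1: -2y1 - y2 - 4y3 - 3y5 ≤ -1
  C2: -4y1 - 4y3 - y4 - 2y5 ≤ -6
  y1, y2, y3, y4, y5 ≥ 0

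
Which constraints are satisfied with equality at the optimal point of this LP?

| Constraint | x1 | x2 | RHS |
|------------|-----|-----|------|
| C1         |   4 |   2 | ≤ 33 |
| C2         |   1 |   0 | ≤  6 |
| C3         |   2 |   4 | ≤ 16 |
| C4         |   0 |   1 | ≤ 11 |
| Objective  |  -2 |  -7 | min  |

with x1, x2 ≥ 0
Optimal: x1 = 0, x2 = 4
Slack at optimum:
  C1: slack = 25
  C2: slack = 6
  C3: slack = 0 (binding)
  C4: slack = 7
  x1 ≥ 0: x1 = 0 (binding)
  x2 ≥ 0: x2 = 4
Binding constraints: C3, x1 ≥ 0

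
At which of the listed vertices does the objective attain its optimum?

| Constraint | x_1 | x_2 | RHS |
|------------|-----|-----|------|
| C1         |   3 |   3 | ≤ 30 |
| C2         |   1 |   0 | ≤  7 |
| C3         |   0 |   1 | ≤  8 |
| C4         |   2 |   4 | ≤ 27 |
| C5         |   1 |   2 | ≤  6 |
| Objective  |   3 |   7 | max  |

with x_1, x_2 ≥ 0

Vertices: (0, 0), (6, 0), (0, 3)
Evaluating z = 3x_1 + 7x_2 at each vertex:
  (0, 0): z = 0
  (6, 0): z = 18
  (0, 3): z = 21

The largest value is z = 21, attained at (0, 3).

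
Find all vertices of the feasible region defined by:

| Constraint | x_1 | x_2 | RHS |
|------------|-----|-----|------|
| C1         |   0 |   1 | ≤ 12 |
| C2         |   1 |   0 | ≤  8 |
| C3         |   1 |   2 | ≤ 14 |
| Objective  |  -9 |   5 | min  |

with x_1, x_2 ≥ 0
Each vertex is the intersection of two constraint boundaries that also satisfies all remaining constraints:
  x_1 = 0 and x_2 = 0 → (0, 0)
  x_1 = 8 and x_2 = 0 → (8, 0)
  x_1 = 8 and x_1 + 2x_2 = 14 → (8, 3)
  x_1 + 2x_2 = 14 and x_1 = 0 → (0, 7)

Vertices: (0, 0), (8, 0), (8, 3), (0, 7)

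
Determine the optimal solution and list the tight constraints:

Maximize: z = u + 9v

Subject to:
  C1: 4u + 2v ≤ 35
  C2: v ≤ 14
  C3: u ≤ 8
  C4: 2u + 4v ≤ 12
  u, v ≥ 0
Optimal: u = 0, v = 3
Binding: C4, u ≥ 0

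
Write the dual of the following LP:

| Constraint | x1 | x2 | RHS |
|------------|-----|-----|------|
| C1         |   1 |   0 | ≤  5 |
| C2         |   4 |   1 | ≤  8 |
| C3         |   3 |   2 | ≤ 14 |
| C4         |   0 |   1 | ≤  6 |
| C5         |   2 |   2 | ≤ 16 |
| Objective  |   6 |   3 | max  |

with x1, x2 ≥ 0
Minimize: z = 5y1 + 8y2 + 14y3 + 6y4 + 16y5

Subject to:
  C1: -y1 - 4y2 - 3y3 - 2y5 ≤ -6
  C2: -y2 - 2y3 - y4 - 2y5 ≤ -3
  y1, y2, y3, y4, y5 ≥ 0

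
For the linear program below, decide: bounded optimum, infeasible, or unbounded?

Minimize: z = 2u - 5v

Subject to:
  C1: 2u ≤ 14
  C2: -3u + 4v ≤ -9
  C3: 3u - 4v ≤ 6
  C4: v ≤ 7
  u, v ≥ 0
C3 requires 3u - 4v ≤ 6, while C2 (-3u + 4v ≤ -9) is equivalent to 3u - 4v ≥ 9. Together they would need 9 ≤ 3u - 4v ≤ 6, which is impossible since 9 > 6. No point satisfies all constraints.

Infeasible — the constraint set is empty.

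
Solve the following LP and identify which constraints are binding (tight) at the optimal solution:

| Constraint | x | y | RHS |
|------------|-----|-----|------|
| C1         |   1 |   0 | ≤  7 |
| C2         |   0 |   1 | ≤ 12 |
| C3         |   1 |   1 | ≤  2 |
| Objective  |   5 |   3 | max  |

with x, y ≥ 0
Optimal: x = 2, y = 0
Binding: C3, y ≥ 0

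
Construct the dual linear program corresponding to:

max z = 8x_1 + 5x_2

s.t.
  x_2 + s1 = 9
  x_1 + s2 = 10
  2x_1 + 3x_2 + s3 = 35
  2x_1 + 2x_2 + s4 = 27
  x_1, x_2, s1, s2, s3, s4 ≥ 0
Minimize: z = 9y1 + 10y2 + 35y3 + 27y4

Subject to:
  C1: -y2 - 2y3 - 2y4 ≤ -8
  C2: -y1 - 3y3 - 2y4 ≤ -5
  y1, y2, y3, y4 ≥ 0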